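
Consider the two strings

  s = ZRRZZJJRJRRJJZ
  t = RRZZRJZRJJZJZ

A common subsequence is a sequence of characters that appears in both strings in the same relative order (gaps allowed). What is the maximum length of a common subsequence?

10

One common subsequence of length 10: R at s[2]=t[1] → R at s[3]=t[2] → Z at s[4]=t[3] → Z at s[5]=t[4] → J at s[6]=t[6] → R at s[8]=t[8] → J at s[9]=t[9] → J at s[12]=t[10] → J at s[13]=t[12] → Z at s[14]=t[13], and the DP table's final entry dp[14][13] is also 10, so no common subsequence is longer.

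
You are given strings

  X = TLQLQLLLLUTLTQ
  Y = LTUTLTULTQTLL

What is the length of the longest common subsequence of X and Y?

6

Pick T at X[1]=Y[4], L at X[2]=Y[5], L at X[4]=Y[8], Q at X[5]=Y[10], L at X[9]=Y[12], L at X[12]=Y[13]; all 6 characters appear in both, in order, and the DP table's final entry dp[14][13] is also 6, so no common subsequence is longer.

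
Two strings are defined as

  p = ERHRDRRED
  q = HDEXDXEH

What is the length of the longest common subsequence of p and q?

Taking H (p #3, q #1), then D (p #5, q #2), then E (p #8, q #3), then D (p #9, q #5) gives a common subsequence of length 4, and the DP table's final entry dp[9][8] is also 4, so no common subsequence is longer.

4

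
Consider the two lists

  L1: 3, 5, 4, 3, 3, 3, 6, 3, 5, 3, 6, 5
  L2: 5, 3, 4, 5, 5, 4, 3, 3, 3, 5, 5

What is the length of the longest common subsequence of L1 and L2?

Let dp[i][j] be the LCS length of the first i values of L1 and the first j values of L2. dp[i][j] = dp[i-1][j-1]+1 when the i-th and j-th values match, else max(dp[i-1][j], dp[i][j-1]).
    ·  5  3  4  5  5  4  3  3  3  5  5
 ·  0  0  0  0  0  0  0  0  0  0  0  0
 3  0  0  1  1  1  1  1  1  1  1  1  1
 5  0  1  1  1  2  2  2  2  2  2  2  2
 4  0  1  1  2  2  2  3  3  3  3  3  3
 3  0  1  2  2  2  2  3  4  4  4  4  4
 3  0  1  2  2  2  2  3  4  5  5  5  5
 3  0  1  2  2  2  2  3  4  5  6  6  6
 6  0  1  2  2  2  2  3  4  5  6  6  6
 3  0  1  2  2  2  2  3  4  5  6  6  6
 5  0  1  2  2  3  3  3  4  5  6  7  7
 3  0  1  2  2  3  3  3  4  5  6  7  7
 6  0  1  2  2  3  3  3  4  5  6  7  7
 5  0  1  2  2  3  4  4  4  5  6  7  8
dp[12][11] = 8. One LCS (by backtracking along matches): 3, 5, 4, 3, 3, 3, 5, 5.

8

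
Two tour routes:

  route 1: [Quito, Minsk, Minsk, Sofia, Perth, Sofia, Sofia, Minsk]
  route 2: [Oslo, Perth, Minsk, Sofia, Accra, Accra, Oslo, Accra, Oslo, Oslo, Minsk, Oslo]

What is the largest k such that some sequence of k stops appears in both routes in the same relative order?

3

Match Minsk (route 1 #3, route 2 #3) → Sofia (route 1 #4, route 2 #4) → Minsk (route 1 #8, route 2 #11) — 3 stops in the same relative order in both. dp[8][12] = 3 confirms this is the maximum.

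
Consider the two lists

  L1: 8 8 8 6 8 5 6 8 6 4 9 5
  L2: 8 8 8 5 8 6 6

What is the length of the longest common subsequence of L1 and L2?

One common subsequence of length 6: 8 [1,1]; then 8 [2,2]; then 8 [3,3]; then 8 [5,5]; then 6 [7,6]; then 6 [9,7], and the DP table's final entry dp[12][7] is also 6, so no common subsequence is longer.

6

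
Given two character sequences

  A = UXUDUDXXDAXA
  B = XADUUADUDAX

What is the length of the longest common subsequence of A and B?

Let dp[i][j] be the LCS length of the first i characters of A and the first j characters of B. dp[i][j] = dp[i-1][j-1]+1 when the i-th and j-th characters match, else max(dp[i-1][j], dp[i][j-1]).
    ·  X  A  D  U  U  A  D  U  D  A  X
 ·  0  0  0  0  0  0  0  0  0  0  0  0
 U  0  0  0  0  1  1  1  1  1  1  1  1
 X  0  1  1  1  1  1  1  1  1  1  1  2
 U  0  1  1  1  2  2  2  2  2  2  2  2
 D  0  1  1  2  2  2  2  3  3  3  3  3
 U  0  1  1  2  3  3  3  3  4  4  4  4
 D  0  1  1  2  3  3  3  4  4  5  5  5
 X  0  1  1  2  3  3  3  4  4  5  5  6
 X  0  1  1  2  3  3  3  4  4  5  5  6
 D  0  1  1  2  3  3  3  4  4  5  5  6
 A  0  1  2  2  3  3  4  4  4  5  6  6
 X  0  1  2  2  3  3  4  4  4  5  6  7
 A  0  1  2  2  3  3  4  4  4  5  6  7
dp[12][11] = 7. One LCS (by backtracking along matches): UUDUDAX.

7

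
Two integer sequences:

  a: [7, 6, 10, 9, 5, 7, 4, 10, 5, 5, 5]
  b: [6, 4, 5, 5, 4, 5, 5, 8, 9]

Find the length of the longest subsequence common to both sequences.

One common subsequence of length 5: 6 (a #2, b #1) → 5 (a #5, b #4) → 4 (a #7, b #5) → 5 (a #9, b #6) → 5 (a #10, b #7), and the DP table's final entry dp[11][9] is also 5, so no common subsequence is longer.

5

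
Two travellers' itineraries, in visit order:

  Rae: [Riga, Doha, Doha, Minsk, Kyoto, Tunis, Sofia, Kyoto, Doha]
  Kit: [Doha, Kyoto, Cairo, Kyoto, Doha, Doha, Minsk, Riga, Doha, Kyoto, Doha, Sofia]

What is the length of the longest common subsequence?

5

Taking Doha at Rae[2]=Kit[5]; then Doha at Rae[3]=Kit[6]; then Minsk at Rae[4]=Kit[7]; then Kyoto at Rae[5]=Kit[10]; then Sofia at Rae[7]=Kit[12] gives a common subsequence of length 5. dp[9][12] = 5 confirms this is the maximum.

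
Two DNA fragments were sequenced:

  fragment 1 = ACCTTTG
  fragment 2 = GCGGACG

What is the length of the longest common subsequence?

3

Pick A [1,5] → C [3,6] → G [7,7]; all 3 bases appear in both, in order. dp[7][7] = 3 confirms this is the maximum.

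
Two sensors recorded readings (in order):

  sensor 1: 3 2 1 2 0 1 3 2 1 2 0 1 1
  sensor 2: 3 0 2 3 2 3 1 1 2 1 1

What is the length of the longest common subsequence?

8

Taking 3 at sensor 1[1]=sensor 2[1], 2 at sensor 1[2]=sensor 2[3], 2 at sensor 1[4]=sensor 2[5], 1 at sensor 1[6]=sensor 2[7], 1 at sensor 1[9]=sensor 2[8], 2 at sensor 1[10]=sensor 2[9], 1 at sensor 1[12]=sensor 2[10], 1 at sensor 1[13]=sensor 2[11] gives a common subsequence of length 8. Since dp[13][11] = 8, nothing longer is possible.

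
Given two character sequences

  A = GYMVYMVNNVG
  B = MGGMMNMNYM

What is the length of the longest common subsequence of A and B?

5

One common subsequence of length 5: G [1,3], M [3,4], M [6,5], N [8,6], N [9,8]. Since dp[11][10] = 5, nothing longer is possible.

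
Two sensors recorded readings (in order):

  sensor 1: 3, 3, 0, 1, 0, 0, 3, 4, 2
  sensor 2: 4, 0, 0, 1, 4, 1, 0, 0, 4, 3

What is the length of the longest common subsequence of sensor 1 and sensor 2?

Pick 0 (sensor 1 #3, sensor 2 #3) → 1 (sensor 1 #4, sensor 2 #6) → 0 (sensor 1 #5, sensor 2 #7) → 0 (sensor 1 #6, sensor 2 #8) → 3 (sensor 1 #7, sensor 2 #10); all 5 values appear in both, in order, and the DP table's final entry dp[9][10] is also 5, so no common subsequence is longer.

5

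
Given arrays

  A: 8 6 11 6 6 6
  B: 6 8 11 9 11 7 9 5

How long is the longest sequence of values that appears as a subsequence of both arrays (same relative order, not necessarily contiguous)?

Let dp[i][j] be the LCS length of the first i values of A and the first j values of B. dp[i][j] = dp[i-1][j-1]+1 when the i-th and j-th values match, else max(dp[i-1][j], dp[i][j-1]).
    ·  6  8 11  9 11  7  9  5
 ·  0  0  0  0  0  0  0  0  0
 8  0  0  1  1  1  1  1  1  1
 6  0  1  1  1  1  1  1  1  1
11  0  1  1  2  2  2  2  2  2
 6  0  1  1  2  2  2  2  2  2
 6  0  1  1  2  2  2  2  2  2
 6  0  1  1  2  2  2  2  2  2
dp[6][8] = 2. One LCS (by backtracking along matches): 8, 11.

2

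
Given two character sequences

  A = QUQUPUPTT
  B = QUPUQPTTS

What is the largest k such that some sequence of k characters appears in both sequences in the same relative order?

Pick Q at A[3]=B[1], then U at A[4]=B[2], then P at A[5]=B[3], then U at A[6]=B[4], then P at A[7]=B[6], then T at A[8]=B[7], then T at A[9]=B[8]; all 7 characters appear in both, in order. Since dp[9][9] = 7, nothing longer is possible.

7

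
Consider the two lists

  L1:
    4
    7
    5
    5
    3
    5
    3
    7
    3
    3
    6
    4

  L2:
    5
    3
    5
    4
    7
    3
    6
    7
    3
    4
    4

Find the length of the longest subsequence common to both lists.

Let dp[i][j] be the LCS length of the first i values of L1 and the first j values of L2. dp[i][j] = dp[i-1][j-1]+1 when the i-th and j-th values match, else max(dp[i-1][j], dp[i][j-1]).
    ·  5  3  5  4  7  3  6  7  3  4  4
 ·  0  0  0  0  0  0  0  0  0  0  0  0
 4  0  0  0  0  1  1  1  1  1  1  1  1
 7  0  0  0  0  1  2  2  2  2  2  2  2
 5  0  1  1  1  1  2  2  2  2  2  2  2
 5  0  1  1  2  2  2  2  2  2  2  2  2
 3  0  1  2  2  2  2  3  3  3  3  3  3
 5  0  1  2  3  3  3  3  3  3  3  3  3
 3  0  1  2  3  3  3  4  4  4  4  4  4
 7  0  1  2  3  3  4  4  4  5  5  5  5
 3  0  1  2  3  3  4  5  5  5  6  6  6
 3  0  1  2  3  3  4  5  5  5  6  6  6
 6  0  1  2  3  3  4  5  6  6  6  6  6
 4  0  1  2  3  4  4  5  6  6  6  7  7
dp[12][11] = 7. One LCS (by backtracking along matches): 5, 3, 5, 3, 7, 3, 4.

7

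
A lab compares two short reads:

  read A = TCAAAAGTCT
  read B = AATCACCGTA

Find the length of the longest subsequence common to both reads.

Let dp[i][j] be the LCS length of the first i bases of read A and the first j bases of read B. dp[i][j] = dp[i-1][j-1]+1 when the i-th and j-th bases match, else max(dp[i-1][j], dp[i][j-1]).
    ·  A  A  T  C  A  C  C  G  T  A
 ·  0  0  0  0  0  0  0  0  0  0  0
 T  0  0  0  1  1  1  1  1  1  1  1
 C  0  0  0  1  2  2  2  2  2  2  2
 A  0  1  1  1  2  3  3  3  3  3  3
 A  0  1  2  2  2  3  3  3  3  3  4
 A  0  1  2  2  2  3  3  3  3  3  4
 A  0  1  2  2  2  3  3  3  3  3  4
 G  0  1  2  2  2  3  3  3  4  4  4
 T  0  1  2  3  3  3  3  3  4  5  5
 C  0  1  2  3  4  4  4  4  4  5  5
 T  0  1  2  3  4  4  4  4  4  5  5
dp[10][10] = 5. One LCS (by backtracking along matches): TCAGT.

5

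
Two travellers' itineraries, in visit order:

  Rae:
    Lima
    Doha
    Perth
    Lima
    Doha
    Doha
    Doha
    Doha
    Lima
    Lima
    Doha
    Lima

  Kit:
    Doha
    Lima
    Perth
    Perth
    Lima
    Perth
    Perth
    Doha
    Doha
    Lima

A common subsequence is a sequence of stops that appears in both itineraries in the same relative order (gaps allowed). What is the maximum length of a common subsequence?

6

One common subsequence of length 6: Lima [1,2] → Perth [3,4] → Lima [4,5] → Doha [8,8] → Doha [11,9] → Lima [12,10]. The LCS DP gives dp[12][10] = 6, so this is optimal.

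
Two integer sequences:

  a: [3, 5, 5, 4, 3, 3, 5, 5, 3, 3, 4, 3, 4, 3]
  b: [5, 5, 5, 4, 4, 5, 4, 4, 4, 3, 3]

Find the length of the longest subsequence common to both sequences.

7

Match 5 [2,2], 5 [3,3], 4 [4,5], 5 [7,6], 4 [11,9], 3 [12,10], 3 [14,11] — 7 values in the same relative order in both, and the DP table's final entry dp[14][11] is also 7, so no common subsequence is longer.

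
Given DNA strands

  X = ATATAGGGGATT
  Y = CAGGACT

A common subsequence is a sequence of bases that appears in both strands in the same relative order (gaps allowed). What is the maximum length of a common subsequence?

Let dp[i][j] be the LCS length of the first i bases of X and the first j bases of Y. dp[i][j] = dp[i-1][j-1]+1 when the i-th and j-th bases match, else max(dp[i-1][j], dp[i][j-1]).
    ·  C  A  G  G  A  C  T
 ·  0  0  0  0  0  0  0  0
 A  0  0  1  1  1  1  1  1
 T  0  0  1  1  1  1  1  2
 A  0  0  1  1  1  2  2  2
 T  0  0  1  1  1  2  2  3
 A  0  0  1  1  1  2  2  3
 G  0  0  1  2  2  2  2  3
 G  0  0  1  2  3  3  3  3
 G  0  0  1  2  3  3  3  3
 G  0  0  1  2  3  3  3  3
 A  0  0  1  2  3  4  4  4
 T  0  0  1  2  3  4  4  5
 T  0  0  1  2  3  4  4  5
dp[12][7] = 5. One LCS (by backtracking along matches): AGGAT.

5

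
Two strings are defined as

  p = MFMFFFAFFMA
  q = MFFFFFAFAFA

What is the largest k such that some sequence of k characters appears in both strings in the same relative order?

One common subsequence of length 9: M (p #1, q #1), then F (p #2, q #3), then F (p #4, q #4), then F (p #5, q #5), then F (p #6, q #6), then A (p #7, q #7), then F (p #8, q #8), then F (p #9, q #10), then A (p #11, q #11), and the DP table's final entry dp[11][11] is also 9, so no common subsequence is longer.

9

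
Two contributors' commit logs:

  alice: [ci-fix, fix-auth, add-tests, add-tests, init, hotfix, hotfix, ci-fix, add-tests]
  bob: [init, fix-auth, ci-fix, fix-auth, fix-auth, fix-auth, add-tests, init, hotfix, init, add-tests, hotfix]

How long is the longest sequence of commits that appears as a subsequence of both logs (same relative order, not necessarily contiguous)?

Taking ci-fix [1,3]; then fix-auth [2,6]; then add-tests [4,7]; then init [5,8]; then hotfix [6,9]; then hotfix [7,12] gives a common subsequence of length 6. The LCS DP gives dp[9][12] = 6, so this is optimal.

6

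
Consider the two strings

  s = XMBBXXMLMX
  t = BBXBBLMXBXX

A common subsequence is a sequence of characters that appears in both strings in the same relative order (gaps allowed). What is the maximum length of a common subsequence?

Let dp[i][j] be the LCS length of the first i characters of s and the first j characters of t. dp[i][j] = dp[i-1][j-1]+1 when the i-th and j-th characters match, else max(dp[i-1][j], dp[i][j-1]).
    ·  B  B  X  B  B  L  M  X  B  X  X
 ·  0  0  0  0  0  0  0  0  0  0  0  0
 X  0  0  0  1  1  1  1  1  1  1  1  1
 M  0  0  0  1  1  1  1  2  2  2  2  2
 B  0  1  1  1  2  2  2  2  2  3  3  3
 B  0  1  2  2  2  3  3  3  3  3  3  3
 X  0  1  2  3  3  3  3  3  4  4  4  4
 X  0  1  2  3  3  3  3  3  4  4  5  5
 M  0  1  2  3  3  3  3  4  4  4  5  5
 L  0  1  2  3  3  3  4  4  4  4  5  5
 M  0  1  2  3  3  3  4  5  5  5  5  5
 X  0  1  2  3  3  3  4  5  6  6  6  6
dp[10][11] = 6. One LCS (by backtracking along matches): XBBXXX.

6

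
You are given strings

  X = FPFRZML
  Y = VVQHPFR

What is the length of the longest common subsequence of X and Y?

Let dp[i][j] be the LCS length of the first i characters of X and the first j characters of Y. dp[i][j] = dp[i-1][j-1]+1 when the i-th and j-th characters match, else max(dp[i-1][j], dp[i][j-1]).
    ·  V  V  Q  H  P  F  R
 ·  0  0  0  0  0  0  0  0
 F  0  0  0  0  0  0  1  1
 P  0  0  0  0  0  1  1  1
 F  0  0  0  0  0  1  2  2
 R  0  0  0  0  0  1  2  3
 Z  0  0  0  0  0  1  2  3
 M  0  0  0  0  0  1  2  3
 L  0  0  0  0  0  1  2  3
dp[7][7] = 3. One LCS (by backtracking along matches): PFR.

3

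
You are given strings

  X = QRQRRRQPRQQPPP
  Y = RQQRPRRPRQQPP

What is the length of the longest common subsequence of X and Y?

Match Q at X[1]=Y[2] → Q at X[3]=Y[3] → R at X[4]=Y[4] → R at X[5]=Y[6] → R at X[6]=Y[7] → P at X[8]=Y[8] → R at X[9]=Y[9] → Q at X[10]=Y[10] → Q at X[11]=Y[11] → P at X[13]=Y[12] → P at X[14]=Y[13] — 11 characters in the same relative order in both. Since dp[14][13] = 11, nothing longer is possible.

11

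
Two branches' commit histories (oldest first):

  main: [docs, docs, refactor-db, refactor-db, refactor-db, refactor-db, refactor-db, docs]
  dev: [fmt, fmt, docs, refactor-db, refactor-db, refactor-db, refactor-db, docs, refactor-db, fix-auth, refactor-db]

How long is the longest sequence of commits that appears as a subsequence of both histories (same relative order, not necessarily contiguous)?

Taking docs (main #1, dev #3); then refactor-db (main #3, dev #5); then refactor-db (main #4, dev #6); then refactor-db (main #5, dev #7); then refactor-db (main #6, dev #9); then refactor-db (main #7, dev #11) gives a common subsequence of length 6, and the DP table's final entry dp[8][11] is also 6, so no common subsequence is longer.

6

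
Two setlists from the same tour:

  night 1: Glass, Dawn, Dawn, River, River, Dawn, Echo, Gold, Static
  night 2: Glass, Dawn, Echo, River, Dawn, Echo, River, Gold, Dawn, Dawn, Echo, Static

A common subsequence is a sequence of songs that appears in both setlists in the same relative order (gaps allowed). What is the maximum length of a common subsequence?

7

Pick Glass [1,1], then Dawn [2,2], then Dawn [3,5], then River [4,7], then Dawn [6,10], then Echo [7,11], then Static [9,12]; all 7 songs appear in both, in order. Since dp[9][12] = 7, nothing longer is possible.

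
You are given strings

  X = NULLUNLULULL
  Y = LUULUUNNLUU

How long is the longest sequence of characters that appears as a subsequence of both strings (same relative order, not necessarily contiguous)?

One common subsequence of length 7: U [2,3], L [3,4], U [5,6], N [6,8], L [7,9], U [8,10], U [10,11], and the DP table's final entry dp[12][11] is also 7, so no common subsequence is longer.

7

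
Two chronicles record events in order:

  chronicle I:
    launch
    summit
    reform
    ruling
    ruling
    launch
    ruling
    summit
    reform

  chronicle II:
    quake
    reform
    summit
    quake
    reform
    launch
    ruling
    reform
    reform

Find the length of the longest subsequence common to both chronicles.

5

Pick summit at chronicle I[2]=chronicle II[3], then reform at chronicle I[3]=chronicle II[5], then launch at chronicle I[6]=chronicle II[6], then ruling at chronicle I[7]=chronicle II[7], then reform at chronicle I[9]=chronicle II[9]; all 5 events appear in both, in order. dp[9][9] = 5 confirms this is the maximum.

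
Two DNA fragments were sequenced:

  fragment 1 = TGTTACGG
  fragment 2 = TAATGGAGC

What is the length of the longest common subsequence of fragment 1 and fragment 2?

4

Let dp[i][j] be the LCS length of the first i bases of fragment 1 and the first j bases of fragment 2. dp[i][j] = dp[i-1][j-1]+1 when the i-th and j-th bases match, else max(dp[i-1][j], dp[i][j-1]).
    ·  T  A  A  T  G  G  A  G  C
 ·  0  0  0  0  0  0  0  0  0  0
 T  0  1  1  1  1  1  1  1  1  1
 G  0  1  1  1  1  2  2  2  2  2
 T  0  1  1  1  2  2  2  2  2  2
 T  0  1  1  1  2  2  2  2  2  2
 A  0  1  2  2  2  2  2  3  3  3
 C  0  1  2  2  2  2  2  3  3  4
 G  0  1  2  2  2  3  3  3  4  4
 G  0  1  2  2  2  3  4  4  4  4
dp[8][9] = 4. One LCS (by backtracking along matches): TGAC.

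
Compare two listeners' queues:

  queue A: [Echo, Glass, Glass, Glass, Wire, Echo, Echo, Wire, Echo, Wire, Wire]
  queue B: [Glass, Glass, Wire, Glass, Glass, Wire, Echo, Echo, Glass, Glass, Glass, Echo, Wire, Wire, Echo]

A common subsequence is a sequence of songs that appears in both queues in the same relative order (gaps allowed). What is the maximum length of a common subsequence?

9

Taking Glass [2,2], then Glass [3,4], then Glass [4,5], then Wire [5,6], then Echo [6,7], then Echo [7,8], then Echo [9,12], then Wire [10,13], then Wire [11,14] gives a common subsequence of length 9. dp[11][15] = 9 confirms this is the maximum.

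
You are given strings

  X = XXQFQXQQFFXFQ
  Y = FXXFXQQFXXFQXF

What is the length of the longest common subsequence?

10

Pick X at X[1]=Y[2] → X at X[2]=Y[3] → F at X[4]=Y[4] → X at X[6]=Y[5] → Q at X[7]=Y[6] → Q at X[8]=Y[7] → F at X[9]=Y[8] → F at X[10]=Y[11] → X at X[11]=Y[13] → F at X[12]=Y[14]; all 10 characters appear in both, in order. The LCS DP gives dp[13][14] = 10, so this is optimal.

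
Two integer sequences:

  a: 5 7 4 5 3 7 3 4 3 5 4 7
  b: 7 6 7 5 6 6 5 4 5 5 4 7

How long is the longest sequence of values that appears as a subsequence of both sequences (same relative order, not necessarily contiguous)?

Match 5 (a #1, b #7), 4 (a #3, b #8), 5 (a #4, b #9), 5 (a #10, b #10), 4 (a #11, b #11), 7 (a #12, b #12) — 6 values in the same relative order in both, and the DP table's final entry dp[12][12] is also 6, so no common subsequence is longer.

6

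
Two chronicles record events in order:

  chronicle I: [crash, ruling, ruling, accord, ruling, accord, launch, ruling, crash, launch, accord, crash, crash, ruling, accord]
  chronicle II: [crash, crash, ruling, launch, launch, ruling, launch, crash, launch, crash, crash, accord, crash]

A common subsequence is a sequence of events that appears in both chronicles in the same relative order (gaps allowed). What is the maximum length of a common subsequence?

9

Taking crash [1,2]; then ruling [2,3]; then ruling [5,6]; then launch [7,7]; then crash [9,8]; then launch [10,9]; then crash [12,10]; then crash [13,11]; then accord [15,12] gives a common subsequence of length 9. Since dp[15][13] = 9, nothing longer is possible.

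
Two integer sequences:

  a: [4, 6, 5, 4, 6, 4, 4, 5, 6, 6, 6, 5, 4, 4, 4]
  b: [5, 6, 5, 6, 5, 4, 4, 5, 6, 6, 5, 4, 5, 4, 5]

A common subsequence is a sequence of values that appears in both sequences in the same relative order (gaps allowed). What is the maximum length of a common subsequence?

11

One common subsequence of length 11: 6 (a #2, b #2); then 5 (a #3, b #3); then 6 (a #5, b #4); then 4 (a #6, b #6); then 4 (a #7, b #7); then 5 (a #8, b #8); then 6 (a #10, b #9); then 6 (a #11, b #10); then 5 (a #12, b #11); then 4 (a #13, b #12); then 4 (a #14, b #14). dp[15][15] = 11 confirms this is the maximum.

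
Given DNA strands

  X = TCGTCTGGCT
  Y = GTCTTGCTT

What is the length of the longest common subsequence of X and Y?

One common subsequence of length 7: T at X[1]=Y[2], then C at X[2]=Y[3], then T at X[4]=Y[4], then T at X[6]=Y[5], then G at X[8]=Y[6], then C at X[9]=Y[7], then T at X[10]=Y[9]. Since dp[10][9] = 7, nothing longer is possible.

7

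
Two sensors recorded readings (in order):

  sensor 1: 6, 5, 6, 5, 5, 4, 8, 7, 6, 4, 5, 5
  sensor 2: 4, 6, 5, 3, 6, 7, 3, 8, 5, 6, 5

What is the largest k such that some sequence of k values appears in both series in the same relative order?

Taking 6 (sensor 1 #1, sensor 2 #2) → 5 (sensor 1 #2, sensor 2 #3) → 6 (sensor 1 #3, sensor 2 #5) → 5 (sensor 1 #5, sensor 2 #9) → 6 (sensor 1 #9, sensor 2 #10) → 5 (sensor 1 #12, sensor 2 #11) gives a common subsequence of length 6. dp[12][11] = 6 confirms this is the maximum.

6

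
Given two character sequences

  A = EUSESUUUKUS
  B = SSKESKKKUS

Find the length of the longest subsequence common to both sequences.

6

Taking S (A #3, B #2), then E (A #4, B #4), then S (A #5, B #5), then K (A #9, B #8), then U (A #10, B #9), then S (A #11, B #10) gives a common subsequence of length 6. dp[11][10] = 6 confirms this is the maximum.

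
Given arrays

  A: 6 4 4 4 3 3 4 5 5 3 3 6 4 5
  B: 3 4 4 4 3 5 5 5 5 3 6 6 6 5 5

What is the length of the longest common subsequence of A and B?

One common subsequence of length 9: 4 at A[2]=B[2]; then 4 at A[3]=B[3]; then 4 at A[4]=B[4]; then 3 at A[5]=B[5]; then 5 at A[8]=B[8]; then 5 at A[9]=B[9]; then 3 at A[10]=B[10]; then 6 at A[12]=B[13]; then 5 at A[14]=B[15]. The LCS DP gives dp[14][15] = 9, so this is optimal.

9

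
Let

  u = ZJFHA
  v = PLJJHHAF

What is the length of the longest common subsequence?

3

Match J [2,4], H [4,6], A [5,7] — 3 characters in the same relative order in both. The LCS DP gives dp[5][8] = 3, so this is optimal.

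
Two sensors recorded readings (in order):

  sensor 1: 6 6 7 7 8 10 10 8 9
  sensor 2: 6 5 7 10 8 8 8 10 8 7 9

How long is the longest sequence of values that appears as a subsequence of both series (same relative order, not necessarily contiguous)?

6

Let dp[i][j] be the LCS length of the first i values of sensor 1 and the first j values of sensor 2. dp[i][j] = dp[i-1][j-1]+1 when the i-th and j-th values match, else max(dp[i-1][j], dp[i][j-1]).
    ·  6  5  7 10  8  8  8 10  8  7  9
 ·  0  0  0  0  0  0  0  0  0  0  0  0
 6  0  1  1  1  1  1  1  1  1  1  1  1
 6  0  1  1  1  1  1  1  1  1  1  1  1
 7  0  1  1  2  2  2  2  2  2  2  2  2
 7  0  1  1  2  2  2  2  2  2  2  3  3
 8  0  1  1  2  2  3  3  3  3  3  3  3
10  0  1  1  2  3  3  3  3  4  4  4  4
10  0  1  1  2  3  3  3  3  4  4  4  4
 8  0  1  1  2  3  4  4  4  4  5  5  5
 9  0  1  1  2  3  4  4  4  4  5  5  6
dp[9][11] = 6. One LCS (by backtracking along matches): 6, 7, 8, 10, 8, 9.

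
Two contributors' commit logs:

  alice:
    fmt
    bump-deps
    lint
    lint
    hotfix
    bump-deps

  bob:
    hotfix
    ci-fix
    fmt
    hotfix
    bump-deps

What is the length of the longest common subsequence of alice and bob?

3

Pick fmt (alice #1, bob #3) → hotfix (alice #5, bob #4) → bump-deps (alice #6, bob #5); all 3 commits appear in both, in order. Since dp[6][5] = 3, nothing longer is possible.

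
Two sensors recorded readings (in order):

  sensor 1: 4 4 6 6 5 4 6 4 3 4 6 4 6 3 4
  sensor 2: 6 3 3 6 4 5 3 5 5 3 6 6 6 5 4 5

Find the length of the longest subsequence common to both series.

Pick 6 (sensor 1 #3, sensor 2 #1), then 6 (sensor 1 #4, sensor 2 #4), then 5 (sensor 1 #5, sensor 2 #9), then 6 (sensor 1 #7, sensor 2 #11), then 6 (sensor 1 #11, sensor 2 #12), then 6 (sensor 1 #13, sensor 2 #13), then 4 (sensor 1 #15, sensor 2 #15); all 7 values appear in both, in order. The LCS DP gives dp[15][16] = 7, so this is optimal.

7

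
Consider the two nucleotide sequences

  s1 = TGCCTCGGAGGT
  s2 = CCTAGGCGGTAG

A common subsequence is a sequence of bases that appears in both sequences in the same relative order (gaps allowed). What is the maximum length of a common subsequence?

Match C at s1[3]=s2[1], then C at s1[4]=s2[2], then T at s1[5]=s2[3], then C at s1[6]=s2[7], then G at s1[7]=s2[8], then G at s1[8]=s2[9], then A at s1[9]=s2[11], then G at s1[11]=s2[12] — 8 bases in the same relative order in both. The LCS DP gives dp[12][12] = 8, so this is optimal.

8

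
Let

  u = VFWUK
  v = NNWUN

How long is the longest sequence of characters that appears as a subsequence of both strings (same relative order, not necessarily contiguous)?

2

Let dp[i][j] be the LCS length of the first i characters of u and the first j characters of v. dp[i][j] = dp[i-1][j-1]+1 when the i-th and j-th characters match, else max(dp[i-1][j], dp[i][j-1]).
    ·  N  N  W  U  N
 ·  0  0  0  0  0  0
 V  0  0  0  0  0  0
 F  0  0  0  0  0  0
 W  0  0  0  1  1  1
 U  0  0  0  1  2  2
 K  0  0  0  1  2  2
dp[5][5] = 2. One LCS (by backtracking along matches): WU.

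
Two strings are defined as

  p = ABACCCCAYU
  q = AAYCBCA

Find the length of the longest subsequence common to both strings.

5

Let dp[i][j] be the LCS length of the first i characters of p and the first j characters of q. dp[i][j] = dp[i-1][j-1]+1 when the i-th and j-th characters match, else max(dp[i-1][j], dp[i][j-1]).
    ·  A  A  Y  C  B  C  A
 ·  0  0  0  0  0  0  0  0
 A  0  1  1  1  1  1  1  1
 B  0  1  1  1  1  2  2  2
 A  0  1  2  2  2  2  2  3
 C  0  1  2  2  3  3  3  3
 C  0  1  2  2  3  3  4  4
 C  0  1  2  2  3  3  4  4
 C  0  1  2  2  3  3  4  4
 A  0  1  2  2  3  3  4  5
 Y  0  1  2  3  3  3  4  5
 U  0  1  2  3  3  3  4  5
dp[10][7] = 5. One LCS (by backtracking along matches): AACCA.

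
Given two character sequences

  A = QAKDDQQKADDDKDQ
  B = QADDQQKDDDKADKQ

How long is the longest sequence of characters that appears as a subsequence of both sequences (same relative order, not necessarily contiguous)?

Match Q (A #1, B #1) → A (A #2, B #2) → D (A #4, B #3) → D (A #5, B #4) → Q (A #6, B #5) → Q (A #7, B #6) → K (A #8, B #7) → D (A #10, B #8) → D (A #11, B #9) → D (A #12, B #10) → K (A #13, B #11) → D (A #14, B #13) → Q (A #15, B #15) — 13 characters in the same relative order in both. Since dp[15][15] = 13, nothing longer is possible.

13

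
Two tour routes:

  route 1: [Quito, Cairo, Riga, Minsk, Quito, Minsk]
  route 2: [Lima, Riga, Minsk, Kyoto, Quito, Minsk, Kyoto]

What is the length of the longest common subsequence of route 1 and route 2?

4

Pick Riga (route 1 #3, route 2 #2), then Minsk (route 1 #4, route 2 #3), then Quito (route 1 #5, route 2 #5), then Minsk (route 1 #6, route 2 #6); all 4 stops appear in both, in order, and the DP table's final entry dp[6][7] is also 4, so no common subsequence is longer.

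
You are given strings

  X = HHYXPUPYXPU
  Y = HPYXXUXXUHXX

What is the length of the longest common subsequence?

Pick H at X[1]=Y[1], Y at X[3]=Y[3], X at X[4]=Y[5], U at X[6]=Y[6], X at X[9]=Y[8], U at X[11]=Y[9]; all 6 characters appear in both, in order. The LCS DP gives dp[11][12] = 6, so this is optimal.

6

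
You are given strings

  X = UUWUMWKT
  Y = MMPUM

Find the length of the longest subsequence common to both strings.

2

Taking U (X #4, Y #4); then M (X #5, Y #5) gives a common subsequence of length 2. dp[8][5] = 2 confirms this is the maximum.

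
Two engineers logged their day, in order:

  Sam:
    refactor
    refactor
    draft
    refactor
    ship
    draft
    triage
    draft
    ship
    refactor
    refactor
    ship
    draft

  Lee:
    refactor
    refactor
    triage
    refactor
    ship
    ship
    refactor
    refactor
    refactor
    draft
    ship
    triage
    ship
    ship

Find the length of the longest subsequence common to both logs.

One common subsequence of length 8: refactor [1,1]; then refactor [2,2]; then refactor [4,4]; then ship [5,6]; then draft [6,10]; then triage [7,12]; then ship [9,13]; then ship [12,14]. Since dp[13][14] = 8, nothing longer is possible.

8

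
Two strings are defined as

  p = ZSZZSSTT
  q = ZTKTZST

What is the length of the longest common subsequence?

4

Match Z at p[1]=q[1], Z at p[4]=q[5], S at p[6]=q[6], T at p[8]=q[7] — 4 characters in the same relative order in both. The LCS DP gives dp[8][7] = 4, so this is optimal.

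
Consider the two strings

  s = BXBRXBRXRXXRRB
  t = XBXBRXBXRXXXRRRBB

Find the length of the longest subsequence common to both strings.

13

One common subsequence of length 13: B (s #1, t #2) → X (s #2, t #3) → B (s #3, t #4) → R (s #4, t #5) → X (s #5, t #6) → B (s #6, t #7) → R (s #7, t #9) → X (s #8, t #10) → X (s #10, t #11) → X (s #11, t #12) → R (s #12, t #14) → R (s #13, t #15) → B (s #14, t #17). dp[14][17] = 13 confirms this is the maximum.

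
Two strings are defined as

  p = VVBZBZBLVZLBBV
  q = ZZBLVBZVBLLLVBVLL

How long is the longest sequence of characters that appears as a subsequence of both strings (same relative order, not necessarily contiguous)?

9

Match Z [4,1]; then Z [6,2]; then B [7,3]; then L [8,4]; then V [9,5]; then Z [10,7]; then L [11,12]; then B [13,14]; then V [14,15] — 9 characters in the same relative order in both, and the DP table's final entry dp[14][17] is also 9, so no common subsequence is longer.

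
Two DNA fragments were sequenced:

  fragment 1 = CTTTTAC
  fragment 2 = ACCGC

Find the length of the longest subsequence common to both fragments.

One common subsequence of length 2: C (fragment 1 #1, fragment 2 #3) → C (fragment 1 #7, fragment 2 #5). Since dp[7][5] = 2, nothing longer is possible.

2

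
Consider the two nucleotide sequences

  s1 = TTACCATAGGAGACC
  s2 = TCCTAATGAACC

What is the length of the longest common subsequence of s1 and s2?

10

One common subsequence of length 10: T (s1 #1, s2 #1), T (s1 #2, s2 #4), A (s1 #3, s2 #5), A (s1 #6, s2 #6), T (s1 #7, s2 #7), G (s1 #10, s2 #8), A (s1 #11, s2 #9), A (s1 #13, s2 #10), C (s1 #14, s2 #11), C (s1 #15, s2 #12). Since dp[15][12] = 10, nothing longer is possible.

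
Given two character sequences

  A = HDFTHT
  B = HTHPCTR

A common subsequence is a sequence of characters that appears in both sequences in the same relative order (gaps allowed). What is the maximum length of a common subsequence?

4

Let dp[i][j] be the LCS length of the first i characters of A and the first j characters of B. dp[i][j] = dp[i-1][j-1]+1 when the i-th and j-th characters match, else max(dp[i-1][j], dp[i][j-1]).
    ·  H  T  H  P  C  T  R
 ·  0  0  0  0  0  0  0  0
 H  0  1  1  1  1  1  1  1
 D  0  1  1  1  1  1  1  1
 F  0  1  1  1  1  1  1  1
 T  0  1  2  2  2  2  2  2
 H  0  1  2  3  3  3  3  3
 T  0  1  2  3  3  3  4  4
dp[6][7] = 4. One LCS (by backtracking along matches): HTHT.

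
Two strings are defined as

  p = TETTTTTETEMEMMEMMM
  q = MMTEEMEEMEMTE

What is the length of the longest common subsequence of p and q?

Pick T [1,3] → E [2,5] → E [8,7] → E [10,8] → M [11,9] → E [12,10] → M [13,11] → E [15,13]; all 8 characters appear in both, in order. The LCS DP gives dp[18][13] = 8, so this is optimal.

8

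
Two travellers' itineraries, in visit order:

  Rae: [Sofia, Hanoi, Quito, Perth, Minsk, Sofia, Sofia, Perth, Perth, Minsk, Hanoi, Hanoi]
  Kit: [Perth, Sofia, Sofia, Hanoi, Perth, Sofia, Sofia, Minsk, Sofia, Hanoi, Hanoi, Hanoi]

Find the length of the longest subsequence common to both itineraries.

Pick Sofia (Rae #1, Kit #3), Hanoi (Rae #2, Kit #4), Perth (Rae #4, Kit #5), Sofia (Rae #6, Kit #6), Sofia (Rae #7, Kit #7), Minsk (Rae #10, Kit #8), Hanoi (Rae #11, Kit #11), Hanoi (Rae #12, Kit #12); all 8 stops appear in both, in order. dp[12][12] = 8 confirms this is the maximum.

8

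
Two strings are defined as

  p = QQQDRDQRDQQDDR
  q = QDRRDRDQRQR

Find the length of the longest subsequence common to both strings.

Match Q (p #3, q #1) → D (p #4, q #2) → R (p #5, q #4) → D (p #6, q #5) → R (p #8, q #6) → D (p #9, q #7) → Q (p #10, q #8) → Q (p #11, q #10) → R (p #14, q #11) — 9 characters in the same relative order in both. The LCS DP gives dp[14][11] = 9, so this is optimal.

9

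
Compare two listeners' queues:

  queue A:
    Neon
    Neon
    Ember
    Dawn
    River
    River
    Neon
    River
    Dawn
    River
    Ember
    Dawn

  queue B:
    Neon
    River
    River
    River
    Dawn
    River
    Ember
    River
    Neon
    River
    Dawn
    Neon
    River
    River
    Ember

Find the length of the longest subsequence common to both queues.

9

One common subsequence of length 9: Neon [1,1], then Dawn [4,5], then River [5,6], then River [6,8], then Neon [7,9], then River [8,10], then Dawn [9,11], then River [10,14], then Ember [11,15]. dp[12][15] = 9 confirms this is the maximum.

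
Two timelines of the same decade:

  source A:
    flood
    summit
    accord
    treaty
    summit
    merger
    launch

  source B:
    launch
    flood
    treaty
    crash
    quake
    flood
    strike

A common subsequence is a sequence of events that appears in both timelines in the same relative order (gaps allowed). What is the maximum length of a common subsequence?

2

Pick flood at source A[1]=source B[2] → treaty at source A[4]=source B[3]; all 2 events appear in both, in order. Since dp[7][7] = 2, nothing longer is possible.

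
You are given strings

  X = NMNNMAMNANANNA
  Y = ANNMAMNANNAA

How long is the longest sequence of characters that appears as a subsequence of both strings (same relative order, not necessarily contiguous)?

10

Pick N [3,2]; then N [4,3]; then M [5,4]; then A [6,5]; then M [7,6]; then N [8,7]; then A [9,8]; then N [10,10]; then A [11,11]; then A [14,12]; all 10 characters appear in both, in order. The LCS DP gives dp[14][12] = 10, so this is optimal.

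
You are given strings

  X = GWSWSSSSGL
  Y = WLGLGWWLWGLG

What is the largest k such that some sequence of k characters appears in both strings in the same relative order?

5

Match G (X #1, Y #5); then W (X #2, Y #7); then W (X #4, Y #9); then G (X #9, Y #10); then L (X #10, Y #11) — 5 characters in the same relative order in both. The LCS DP gives dp[10][12] = 5, so this is optimal.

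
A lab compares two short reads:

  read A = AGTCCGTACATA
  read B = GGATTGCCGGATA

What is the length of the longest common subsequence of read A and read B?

Taking A [1,3], then G [2,6], then C [4,7], then C [5,8], then G [6,10], then A [10,11], then T [11,12], then A [12,13] gives a common subsequence of length 8. dp[12][13] = 8 confirms this is the maximum.

8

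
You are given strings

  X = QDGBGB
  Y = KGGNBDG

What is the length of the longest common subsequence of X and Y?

3

Let dp[i][j] be the LCS length of the first i characters of X and the first j characters of Y. dp[i][j] = dp[i-1][j-1]+1 when the i-th and j-th characters match, else max(dp[i-1][j], dp[i][j-1]).
    ·  K  G  G  N  B  D  G
 ·  0  0  0  0  0  0  0  0
 Q  0  0  0  0  0  0  0  0
 D  0  0  0  0  0  0  1  1
 G  0  0  1  1  1  1  1  2
 B  0  0  1  1  1  2  2  2
 G  0  0  1  2  2  2  2  3
 B  0  0  1  2  2  3  3  3
dp[6][7] = 3. One LCS (by backtracking along matches): GBG.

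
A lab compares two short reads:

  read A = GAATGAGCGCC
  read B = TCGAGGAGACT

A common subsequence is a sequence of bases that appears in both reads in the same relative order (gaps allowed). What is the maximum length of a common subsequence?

6

Match G [1,3], then A [2,4], then A [3,7], then G [5,8], then A [6,9], then C [8,10] — 6 bases in the same relative order in both. dp[11][11] = 6 confirms this is the maximum.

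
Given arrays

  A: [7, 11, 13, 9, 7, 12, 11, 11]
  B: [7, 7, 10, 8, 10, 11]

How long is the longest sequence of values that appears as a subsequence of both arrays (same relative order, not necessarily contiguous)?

3

Let dp[i][j] be the LCS length of the first i values of A and the first j values of B. dp[i][j] = dp[i-1][j-1]+1 when the i-th and j-th values match, else max(dp[i-1][j], dp[i][j-1]).
    ·  7  7 10  8 10 11
 ·  0  0  0  0  0  0  0
 7  0  1  1  1  1  1  1
11  0  1  1  1  1  1  2
13  0  1  1  1  1  1  2
 9  0  1  1  1  1  1  2
 7  0  1  2  2  2  2  2
12  0  1  2  2  2  2  2
11  0  1  2  2  2  2  3
11  0  1  2  2  2  2  3
dp[8][6] = 3. One LCS (by backtracking along matches): 7, 7, 11.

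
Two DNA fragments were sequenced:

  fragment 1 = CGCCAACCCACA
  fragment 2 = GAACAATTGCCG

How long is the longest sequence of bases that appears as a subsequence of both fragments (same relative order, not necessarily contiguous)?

6

Pick G (fragment 1 #2, fragment 2 #1), then C (fragment 1 #4, fragment 2 #4), then A (fragment 1 #5, fragment 2 #5), then A (fragment 1 #6, fragment 2 #6), then C (fragment 1 #7, fragment 2 #10), then C (fragment 1 #8, fragment 2 #11); all 6 bases appear in both, in order. dp[12][12] = 6 confirms this is the maximum.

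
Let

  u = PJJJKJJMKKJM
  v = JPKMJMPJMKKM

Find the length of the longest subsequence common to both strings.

8

Taking P at u[1]=v[2] → K at u[5]=v[3] → J at u[6]=v[5] → J at u[7]=v[8] → M at u[8]=v[9] → K at u[9]=v[10] → K at u[10]=v[11] → M at u[12]=v[12] gives a common subsequence of length 8. Since dp[12][12] = 8, nothing longer is possible.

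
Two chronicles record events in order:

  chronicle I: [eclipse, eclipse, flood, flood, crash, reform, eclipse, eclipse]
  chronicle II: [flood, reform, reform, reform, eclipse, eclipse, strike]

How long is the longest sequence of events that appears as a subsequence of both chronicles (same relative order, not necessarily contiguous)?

4

Pick flood [3,1], reform [6,4], eclipse [7,5], eclipse [8,6]; all 4 events appear in both, in order. Since dp[8][7] = 4, nothing longer is possible.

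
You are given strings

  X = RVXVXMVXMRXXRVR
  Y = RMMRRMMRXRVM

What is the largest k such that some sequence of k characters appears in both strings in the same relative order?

One common subsequence of length 7: R (X #1, Y #5) → M (X #6, Y #6) → M (X #9, Y #7) → R (X #10, Y #8) → X (X #12, Y #9) → R (X #13, Y #10) → V (X #14, Y #11). Since dp[15][12] = 7, nothing longer is possible.

7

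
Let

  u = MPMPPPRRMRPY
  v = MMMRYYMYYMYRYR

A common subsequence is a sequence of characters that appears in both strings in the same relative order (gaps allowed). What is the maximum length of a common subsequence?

Pick M at u[1]=v[2], then M at u[3]=v[3], then R at u[7]=v[4], then M at u[9]=v[10], then R at u[10]=v[12], then Y at u[12]=v[13]; all 6 characters appear in both, in order. The LCS DP gives dp[12][14] = 6, so this is optimal.

6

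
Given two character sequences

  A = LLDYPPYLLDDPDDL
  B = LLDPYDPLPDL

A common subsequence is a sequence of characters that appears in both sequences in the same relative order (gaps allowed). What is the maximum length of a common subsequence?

9

Pick L [1,1] → L [2,2] → D [3,3] → Y [4,5] → P [6,7] → L [9,8] → P [12,9] → D [14,10] → L [15,11]; all 9 characters appear in both, in order. The LCS DP gives dp[15][11] = 9, so this is optimal.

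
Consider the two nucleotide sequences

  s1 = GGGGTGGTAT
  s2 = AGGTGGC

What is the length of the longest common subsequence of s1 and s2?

Let dp[i][j] be the LCS length of the first i bases of s1 and the first j bases of s2. dp[i][j] = dp[i-1][j-1]+1 when the i-th and j-th bases match, else max(dp[i-1][j], dp[i][j-1]).
    ·  A  G  G  T  G  G  C
 ·  0  0  0  0  0  0  0  0
 G  0  0  1  1  1  1  1  1
 G  0  0  1  2  2  2  2  2
 G  0  0  1  2  2  3  3  3
 G  0  0  1  2  2  3  4  4
 T  0  0  1  2  3  3  4  4
 G  0  0  1  2  3  4  4  4
 G  0  0  1  2  3  4  5  5
 T  0  0  1  2  3  4  5  5
 A  0  1  1  2  3  4  5  5
 T  0  1  1  2  3  4  5  5
dp[10][7] = 5. One LCS (by backtracking along matches): GGTGG.

5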